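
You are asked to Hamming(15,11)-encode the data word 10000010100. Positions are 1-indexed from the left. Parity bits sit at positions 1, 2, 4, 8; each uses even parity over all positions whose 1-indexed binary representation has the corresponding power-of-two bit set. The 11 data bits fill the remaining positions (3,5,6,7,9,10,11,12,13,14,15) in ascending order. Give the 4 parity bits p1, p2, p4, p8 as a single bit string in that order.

Place data bits at non-power-of-two positions: b3=1, b5=0, b6=0, b7=0, b9=0, b10=0, b11=1, b12=0, b13=1, b14=0, b15=0.
p1 = XOR of data positions {3,5,7,9,11,13,15} = 1⊕0⊕0⊕0⊕1⊕1⊕0 = 1
p2 = XOR of data positions {3,6,7,10,11,14,15} = 1⊕0⊕0⊕0⊕1⊕0⊕0 = 0
p4 = XOR of data positions {5,6,7,12,13,14,15} = 0⊕0⊕0⊕0⊕1⊕0⊕0 = 1
p8 = XOR of data positions {9,10,11,12,13,14,15} = 0⊕0⊕1⊕0⊕1⊕0⊕0 = 0
Parity bits p1,p2,p4,p8 = 1010

1010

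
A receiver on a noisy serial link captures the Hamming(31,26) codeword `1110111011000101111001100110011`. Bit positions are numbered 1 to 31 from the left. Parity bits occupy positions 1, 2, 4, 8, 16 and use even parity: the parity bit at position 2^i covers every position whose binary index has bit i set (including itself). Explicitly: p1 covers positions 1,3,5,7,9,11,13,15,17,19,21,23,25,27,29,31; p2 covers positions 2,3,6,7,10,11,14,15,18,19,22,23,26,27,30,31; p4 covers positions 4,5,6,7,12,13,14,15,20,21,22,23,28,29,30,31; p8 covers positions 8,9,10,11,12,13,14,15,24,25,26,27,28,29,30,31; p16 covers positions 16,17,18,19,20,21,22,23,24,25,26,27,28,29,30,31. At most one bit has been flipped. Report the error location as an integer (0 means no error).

s1: b1⊕b3⊕b5⊕b7⊕b9⊕b11⊕b13⊕b15⊕b17⊕b19⊕b21⊕b23⊕b25⊕b27⊕b29⊕b31 = 1⊕1⊕1⊕1⊕1⊕0⊕0⊕0⊕1⊕1⊕0⊕1⊕0⊕1⊕0⊕1 = 0
s2: b2⊕b3⊕b6⊕b7⊕b10⊕b11⊕b14⊕b15⊕b18⊕b19⊕b22⊕b23⊕b26⊕b27⊕b30⊕b31 = 1⊕1⊕1⊕1⊕1⊕0⊕1⊕0⊕1⊕1⊕1⊕1⊕1⊕1⊕1⊕1 = 0
s4: b4⊕b5⊕b6⊕b7⊕b12⊕b13⊕b14⊕b15⊕b20⊕b21⊕b22⊕b23⊕b28⊕b29⊕b30⊕b31 = 0⊕1⊕1⊕1⊕0⊕0⊕1⊕0⊕0⊕0⊕1⊕1⊕0⊕0⊕1⊕1 = 0
s8: b8⊕b9⊕b10⊕b11⊕b12⊕b13⊕b14⊕b15⊕b24⊕b25⊕b26⊕b27⊕b28⊕b29⊕b30⊕b31 = 0⊕1⊕1⊕0⊕0⊕0⊕1⊕0⊕0⊕0⊕1⊕1⊕0⊕0⊕1⊕1 = 1
s16: b16⊕b17⊕b18⊕b19⊕b20⊕b21⊕b22⊕b23⊕b24⊕b25⊕b26⊕b27⊕b28⊕b29⊕b30⊕b31 = 1⊕1⊕1⊕1⊕0⊕0⊕1⊕1⊕0⊕0⊕1⊕1⊕0⊕0⊕1⊕1 = 0
Syndrome (s16...s1) = 01000 → position 8.

8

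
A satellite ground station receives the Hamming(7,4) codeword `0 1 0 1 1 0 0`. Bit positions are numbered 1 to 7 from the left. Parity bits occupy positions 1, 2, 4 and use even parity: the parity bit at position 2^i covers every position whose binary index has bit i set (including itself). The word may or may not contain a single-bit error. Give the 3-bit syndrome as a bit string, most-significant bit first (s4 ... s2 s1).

011

s1: b1⊕b3⊕b5⊕b7 = 0⊕0⊕1⊕0 = 1
s2: b2⊕b3⊕b6⊕b7 = 1⊕0⊕0⊕0 = 1
s4: b4⊕b5⊕b6⊕b7 = 1⊕1⊕0⊕0 = 0
Syndrome (s4...s1) = 011 → position 3.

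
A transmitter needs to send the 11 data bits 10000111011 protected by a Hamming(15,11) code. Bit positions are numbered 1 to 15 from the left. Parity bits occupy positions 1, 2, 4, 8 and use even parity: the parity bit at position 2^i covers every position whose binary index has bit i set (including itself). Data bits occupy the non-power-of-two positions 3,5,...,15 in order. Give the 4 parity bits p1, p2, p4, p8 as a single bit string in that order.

Place data bits at non-power-of-two positions: b3=1, b5=0, b6=0, b7=0, b9=0, b10=1, b11=1, b12=1, b13=0, b14=1, b15=1.
p1 = XOR of data positions {3,5,7,9,11,13,15} = 1⊕0⊕0⊕0⊕1⊕0⊕1 = 1
p2 = XOR of data positions {3,6,7,10,11,14,15} = 1⊕0⊕0⊕1⊕1⊕1⊕1 = 1
p4 = XOR of data positions {5,6,7,12,13,14,15} = 0⊕0⊕0⊕1⊕0⊕1⊕1 = 1
p8 = XOR of data positions {9,10,11,12,13,14,15} = 0⊕1⊕1⊕1⊕0⊕1⊕1 = 1
Parity bits p1,p2,p4,p8 = 1111

1111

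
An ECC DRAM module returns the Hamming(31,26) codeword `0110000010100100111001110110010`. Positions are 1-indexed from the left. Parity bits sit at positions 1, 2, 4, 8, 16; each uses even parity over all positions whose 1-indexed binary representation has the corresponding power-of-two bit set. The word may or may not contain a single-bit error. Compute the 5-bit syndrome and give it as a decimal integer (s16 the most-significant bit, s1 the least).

27

s1: b1⊕b3⊕b5⊕b7⊕b9⊕b11⊕b13⊕b15⊕b17⊕b19⊕b21⊕b23⊕b25⊕b27⊕b29⊕b31 = 0⊕1⊕0⊕0⊕1⊕1⊕0⊕0⊕1⊕1⊕0⊕1⊕0⊕1⊕0⊕0 = 1
s2: b2⊕b3⊕b6⊕b7⊕b10⊕b11⊕b14⊕b15⊕b18⊕b19⊕b22⊕b23⊕b26⊕b27⊕b30⊕b31 = 1⊕1⊕0⊕0⊕0⊕1⊕1⊕0⊕1⊕1⊕1⊕1⊕1⊕1⊕1⊕0 = 1
s4: b4⊕b5⊕b6⊕b7⊕b12⊕b13⊕b14⊕b15⊕b20⊕b21⊕b22⊕b23⊕b28⊕b29⊕b30⊕b31 = 0⊕0⊕0⊕0⊕0⊕0⊕1⊕0⊕0⊕0⊕1⊕1⊕0⊕0⊕1⊕0 = 0
s8: b8⊕b9⊕b10⊕b11⊕b12⊕b13⊕b14⊕b15⊕b24⊕b25⊕b26⊕b27⊕b28⊕b29⊕b30⊕b31 = 0⊕1⊕0⊕1⊕0⊕0⊕1⊕0⊕1⊕0⊕1⊕1⊕0⊕0⊕1⊕0 = 1
s16: b16⊕b17⊕b18⊕b19⊕b20⊕b21⊕b22⊕b23⊕b24⊕b25⊕b26⊕b27⊕b28⊕b29⊕b30⊕b31 = 0⊕1⊕1⊕1⊕0⊕0⊕1⊕1⊕1⊕0⊕1⊕1⊕0⊕0⊕1⊕0 = 1
Syndrome (s16...s1) = 11011 → position 27.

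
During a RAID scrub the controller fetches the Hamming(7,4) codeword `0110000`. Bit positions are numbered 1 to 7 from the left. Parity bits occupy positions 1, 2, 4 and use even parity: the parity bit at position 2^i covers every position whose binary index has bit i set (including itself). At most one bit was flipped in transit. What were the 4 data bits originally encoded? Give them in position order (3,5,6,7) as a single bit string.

1000

s1: b1⊕b3⊕b5⊕b7 = 0⊕1⊕0⊕0 = 1
s2: b2⊕b3⊕b6⊕b7 = 1⊕1⊕0⊕0 = 0
s4: b4⊕b5⊕b6⊕b7 = 0⊕0⊕0⊕0 = 0
Syndrome (s4...s1) = 001 → position 1.
Flip bit 1: corrected codeword = 1110000
Data bits at positions 3,5,6,7: 1000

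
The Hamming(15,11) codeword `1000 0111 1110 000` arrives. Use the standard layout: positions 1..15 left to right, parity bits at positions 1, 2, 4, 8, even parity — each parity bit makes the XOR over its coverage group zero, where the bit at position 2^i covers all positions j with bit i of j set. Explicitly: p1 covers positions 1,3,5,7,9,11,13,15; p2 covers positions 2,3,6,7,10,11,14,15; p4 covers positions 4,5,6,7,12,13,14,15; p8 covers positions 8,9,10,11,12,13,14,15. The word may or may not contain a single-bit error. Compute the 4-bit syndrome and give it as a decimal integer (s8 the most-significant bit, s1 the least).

0

s1: b1⊕b3⊕b5⊕b7⊕b9⊕b11⊕b13⊕b15 = 1⊕0⊕0⊕1⊕1⊕1⊕0⊕0 = 0
s2: b2⊕b3⊕b6⊕b7⊕b10⊕b11⊕b14⊕b15 = 0⊕0⊕1⊕1⊕1⊕1⊕0⊕0 = 0
s4: b4⊕b5⊕b6⊕b7⊕b12⊕b13⊕b14⊕b15 = 0⊕0⊕1⊕1⊕0⊕0⊕0⊕0 = 0
s8: b8⊕b9⊕b10⊕b11⊕b12⊕b13⊕b14⊕b15 = 1⊕1⊕1⊕1⊕0⊕0⊕0⊕0 = 0
Syndrome (s8...s1) = 0000 → position 0 (no error).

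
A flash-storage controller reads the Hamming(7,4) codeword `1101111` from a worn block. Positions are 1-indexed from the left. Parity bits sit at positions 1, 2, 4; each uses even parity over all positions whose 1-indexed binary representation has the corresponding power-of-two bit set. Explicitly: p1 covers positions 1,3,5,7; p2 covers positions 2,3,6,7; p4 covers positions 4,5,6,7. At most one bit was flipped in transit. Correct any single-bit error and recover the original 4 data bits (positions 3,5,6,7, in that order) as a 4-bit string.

s1: b1⊕b3⊕b5⊕b7 = 1⊕0⊕1⊕1 = 1
s2: b2⊕b3⊕b6⊕b7 = 1⊕0⊕1⊕1 = 1
s4: b4⊕b5⊕b6⊕b7 = 1⊕1⊕1⊕1 = 0
Syndrome (s4...s1) = 011 → position 3.
Flip bit 3: corrected codeword = 1111111
Data bits at positions 3,5,6,7: 1111

1111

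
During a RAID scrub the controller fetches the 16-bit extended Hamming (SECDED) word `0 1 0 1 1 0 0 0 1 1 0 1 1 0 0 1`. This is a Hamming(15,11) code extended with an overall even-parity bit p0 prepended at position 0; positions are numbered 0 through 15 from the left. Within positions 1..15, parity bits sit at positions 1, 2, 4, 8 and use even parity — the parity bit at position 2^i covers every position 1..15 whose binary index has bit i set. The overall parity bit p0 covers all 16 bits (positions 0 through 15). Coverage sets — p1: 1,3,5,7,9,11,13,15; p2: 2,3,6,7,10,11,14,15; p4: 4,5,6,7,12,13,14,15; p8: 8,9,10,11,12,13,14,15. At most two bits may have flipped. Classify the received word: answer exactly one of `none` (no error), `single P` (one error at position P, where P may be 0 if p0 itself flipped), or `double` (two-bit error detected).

s1: b1⊕b3⊕b5⊕b7⊕b9⊕b11⊕b13⊕b15 = 1⊕1⊕0⊕0⊕1⊕1⊕0⊕1 = 1
s2: b2⊕b3⊕b6⊕b7⊕b10⊕b11⊕b14⊕b15 = 0⊕1⊕0⊕0⊕0⊕1⊕0⊕1 = 1
s4: b4⊕b5⊕b6⊕b7⊕b12⊕b13⊕b14⊕b15 = 1⊕0⊕0⊕0⊕1⊕0⊕0⊕1 = 1
s8: b8⊕b9⊕b10⊕b11⊕b12⊕b13⊕b14⊕b15 = 1⊕1⊕0⊕1⊕1⊕0⊕0⊕1 = 1
Syndrome (s8...s1) = 1111 → position 15.
Overall parity (XOR of all 16 bits, including p0): 0⊕1⊕0⊕1⊕1⊕0⊕0⊕0⊕1⊕1⊕0⊕1⊕1⊕0⊕0⊕1 = 0
Overall=0, syndrome position=15 → double-bit error detected (uncorrectable).

double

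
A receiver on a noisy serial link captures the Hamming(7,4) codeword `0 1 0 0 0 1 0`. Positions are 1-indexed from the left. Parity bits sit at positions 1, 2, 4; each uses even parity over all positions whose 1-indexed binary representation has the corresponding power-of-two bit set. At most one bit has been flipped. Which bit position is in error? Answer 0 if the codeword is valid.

s1: b1⊕b3⊕b5⊕b7 = 0⊕0⊕0⊕0 = 0
s2: b2⊕b3⊕b6⊕b7 = 1⊕0⊕1⊕0 = 0
s4: b4⊕b5⊕b6⊕b7 = 0⊕0⊕1⊕0 = 1
Syndrome (s4...s1) = 100 → position 4.

4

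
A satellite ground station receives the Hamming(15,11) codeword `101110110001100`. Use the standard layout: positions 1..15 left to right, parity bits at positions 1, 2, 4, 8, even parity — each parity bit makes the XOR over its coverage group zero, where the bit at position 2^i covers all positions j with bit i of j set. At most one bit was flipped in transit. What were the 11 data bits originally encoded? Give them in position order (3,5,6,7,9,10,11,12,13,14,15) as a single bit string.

11010001000

s1: b1⊕b3⊕b5⊕b7⊕b9⊕b11⊕b13⊕b15 = 1⊕1⊕1⊕1⊕0⊕0⊕1⊕0 = 1
s2: b2⊕b3⊕b6⊕b7⊕b10⊕b11⊕b14⊕b15 = 0⊕1⊕0⊕1⊕0⊕0⊕0⊕0 = 0
s4: b4⊕b5⊕b6⊕b7⊕b12⊕b13⊕b14⊕b15 = 1⊕1⊕0⊕1⊕1⊕1⊕0⊕0 = 1
s8: b8⊕b9⊕b10⊕b11⊕b12⊕b13⊕b14⊕b15 = 1⊕0⊕0⊕0⊕1⊕1⊕0⊕0 = 1
Syndrome (s8...s1) = 1101 → position 13.
Flip bit 13: corrected codeword = 101110110001000
Data bits at positions 3,5,6,7,9,10,11,12,13,14,15: 11010001000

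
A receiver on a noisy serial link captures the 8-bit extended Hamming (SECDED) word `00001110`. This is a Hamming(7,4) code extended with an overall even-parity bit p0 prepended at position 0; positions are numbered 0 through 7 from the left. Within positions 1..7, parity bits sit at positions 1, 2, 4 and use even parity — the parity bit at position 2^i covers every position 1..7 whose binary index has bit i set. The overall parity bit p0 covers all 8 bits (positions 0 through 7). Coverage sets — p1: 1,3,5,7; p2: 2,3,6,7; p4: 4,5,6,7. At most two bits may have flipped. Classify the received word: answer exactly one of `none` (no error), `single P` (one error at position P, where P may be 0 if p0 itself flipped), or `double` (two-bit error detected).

s1: b1⊕b3⊕b5⊕b7 = 0⊕0⊕1⊕0 = 1
s2: b2⊕b3⊕b6⊕b7 = 0⊕0⊕1⊕0 = 1
s4: b4⊕b5⊕b6⊕b7 = 1⊕1⊕1⊕0 = 1
Syndrome (s4...s1) = 111 → position 7.
Overall parity (XOR of all 8 bits, including p0): 0⊕0⊕0⊕0⊕1⊕1⊕1⊕0 = 1
Overall=1, syndrome position=7 → single-bit error at position 7.

single 7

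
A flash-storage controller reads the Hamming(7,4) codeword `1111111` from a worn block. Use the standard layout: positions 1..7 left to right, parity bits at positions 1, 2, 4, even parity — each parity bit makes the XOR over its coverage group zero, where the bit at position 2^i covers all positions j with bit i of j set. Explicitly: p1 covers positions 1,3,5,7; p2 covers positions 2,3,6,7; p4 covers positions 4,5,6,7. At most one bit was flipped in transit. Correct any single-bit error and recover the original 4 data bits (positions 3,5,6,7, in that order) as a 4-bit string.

1111

s1: b1⊕b3⊕b5⊕b7 = 1⊕1⊕1⊕1 = 0
s2: b2⊕b3⊕b6⊕b7 = 1⊕1⊕1⊕1 = 0
s4: b4⊕b5⊕b6⊕b7 = 1⊕1⊕1⊕1 = 0
Syndrome (s4...s1) = 000 → position 0 (no error).
No correction needed.
Data bits at positions 3,5,6,7: 1111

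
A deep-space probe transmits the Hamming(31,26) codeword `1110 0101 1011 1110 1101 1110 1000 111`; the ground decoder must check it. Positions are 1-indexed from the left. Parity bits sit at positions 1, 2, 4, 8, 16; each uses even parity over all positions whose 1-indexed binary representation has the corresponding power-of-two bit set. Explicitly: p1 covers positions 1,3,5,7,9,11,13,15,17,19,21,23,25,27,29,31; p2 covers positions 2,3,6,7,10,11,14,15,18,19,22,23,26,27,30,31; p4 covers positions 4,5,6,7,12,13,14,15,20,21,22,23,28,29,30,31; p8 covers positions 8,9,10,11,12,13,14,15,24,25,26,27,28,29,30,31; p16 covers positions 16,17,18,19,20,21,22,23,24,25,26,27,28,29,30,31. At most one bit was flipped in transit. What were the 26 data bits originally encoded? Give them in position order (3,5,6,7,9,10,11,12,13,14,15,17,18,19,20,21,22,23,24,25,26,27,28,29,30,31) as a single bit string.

10101111111110111101000111

s1: b1⊕b3⊕b5⊕b7⊕b9⊕b11⊕b13⊕b15⊕b17⊕b19⊕b21⊕b23⊕b25⊕b27⊕b29⊕b31 = 1⊕1⊕0⊕0⊕1⊕1⊕1⊕1⊕1⊕0⊕1⊕1⊕1⊕0⊕1⊕1 = 0
s2: b2⊕b3⊕b6⊕b7⊕b10⊕b11⊕b14⊕b15⊕b18⊕b19⊕b22⊕b23⊕b26⊕b27⊕b30⊕b31 = 1⊕1⊕1⊕0⊕0⊕1⊕1⊕1⊕1⊕0⊕1⊕1⊕0⊕0⊕1⊕1 = 1
s4: b4⊕b5⊕b6⊕b7⊕b12⊕b13⊕b14⊕b15⊕b20⊕b21⊕b22⊕b23⊕b28⊕b29⊕b30⊕b31 = 0⊕0⊕1⊕0⊕1⊕1⊕1⊕1⊕1⊕1⊕1⊕1⊕0⊕1⊕1⊕1 = 0
s8: b8⊕b9⊕b10⊕b11⊕b12⊕b13⊕b14⊕b15⊕b24⊕b25⊕b26⊕b27⊕b28⊕b29⊕b30⊕b31 = 1⊕1⊕0⊕1⊕1⊕1⊕1⊕1⊕0⊕1⊕0⊕0⊕0⊕1⊕1⊕1 = 1
s16: b16⊕b17⊕b18⊕b19⊕b20⊕b21⊕b22⊕b23⊕b24⊕b25⊕b26⊕b27⊕b28⊕b29⊕b30⊕b31 = 0⊕1⊕1⊕0⊕1⊕1⊕1⊕1⊕0⊕1⊕0⊕0⊕0⊕1⊕1⊕1 = 0
Syndrome (s16...s1) = 01010 → position 10.
Flip bit 10: corrected codeword = 1110010111111110110111101000111
Data bits at positions 3,5,6,7,9,10,11,12,13,14,15,17,18,19,20,21,22,23,24,25,26,27,28,29,30,31: 10101111111110111101000111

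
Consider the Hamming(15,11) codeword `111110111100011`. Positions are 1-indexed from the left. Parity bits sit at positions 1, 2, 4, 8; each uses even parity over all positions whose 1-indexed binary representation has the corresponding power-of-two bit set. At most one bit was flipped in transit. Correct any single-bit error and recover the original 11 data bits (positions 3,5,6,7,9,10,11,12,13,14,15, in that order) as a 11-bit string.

s1: b1⊕b3⊕b5⊕b7⊕b9⊕b11⊕b13⊕b15 = 1⊕1⊕1⊕1⊕1⊕0⊕0⊕1 = 0
s2: b2⊕b3⊕b6⊕b7⊕b10⊕b11⊕b14⊕b15 = 1⊕1⊕0⊕1⊕1⊕0⊕1⊕1 = 0
s4: b4⊕b5⊕b6⊕b7⊕b12⊕b13⊕b14⊕b15 = 1⊕1⊕0⊕1⊕0⊕0⊕1⊕1 = 1
s8: b8⊕b9⊕b10⊕b11⊕b12⊕b13⊕b14⊕b15 = 1⊕1⊕1⊕0⊕0⊕0⊕1⊕1 = 1
Syndrome (s8...s1) = 1100 → position 12.
Flip bit 12: corrected codeword = 111110111101011
Data bits at positions 3,5,6,7,9,10,11,12,13,14,15: 11011101011

11011101011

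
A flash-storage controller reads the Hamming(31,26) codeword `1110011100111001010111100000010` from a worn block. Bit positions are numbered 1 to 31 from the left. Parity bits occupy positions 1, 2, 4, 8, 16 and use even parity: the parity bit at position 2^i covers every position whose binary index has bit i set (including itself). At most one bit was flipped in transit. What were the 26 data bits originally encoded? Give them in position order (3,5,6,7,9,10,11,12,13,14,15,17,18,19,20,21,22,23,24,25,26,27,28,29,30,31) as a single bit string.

s1: b1⊕b3⊕b5⊕b7⊕b9⊕b11⊕b13⊕b15⊕b17⊕b19⊕b21⊕b23⊕b25⊕b27⊕b29⊕b31 = 1⊕1⊕0⊕1⊕0⊕1⊕1⊕0⊕0⊕0⊕1⊕1⊕0⊕0⊕0⊕0 = 1
s2: b2⊕b3⊕b6⊕b7⊕b10⊕b11⊕b14⊕b15⊕b18⊕b19⊕b22⊕b23⊕b26⊕b27⊕b30⊕b31 = 1⊕1⊕1⊕1⊕0⊕1⊕0⊕0⊕1⊕0⊕1⊕1⊕0⊕0⊕1⊕0 = 1
s4: b4⊕b5⊕b6⊕b7⊕b12⊕b13⊕b14⊕b15⊕b20⊕b21⊕b22⊕b23⊕b28⊕b29⊕b30⊕b31 = 0⊕0⊕1⊕1⊕1⊕1⊕0⊕0⊕1⊕1⊕1⊕1⊕0⊕0⊕1⊕0 = 1
s8: b8⊕b9⊕b10⊕b11⊕b12⊕b13⊕b14⊕b15⊕b24⊕b25⊕b26⊕b27⊕b28⊕b29⊕b30⊕b31 = 1⊕0⊕0⊕1⊕1⊕1⊕0⊕0⊕0⊕0⊕0⊕0⊕0⊕0⊕1⊕0 = 1
s16: b16⊕b17⊕b18⊕b19⊕b20⊕b21⊕b22⊕b23⊕b24⊕b25⊕b26⊕b27⊕b28⊕b29⊕b30⊕b31 = 1⊕0⊕1⊕0⊕1⊕1⊕1⊕1⊕0⊕0⊕0⊕0⊕0⊕0⊕1⊕0 = 1
Syndrome (s16...s1) = 11111 → position 31.
Flip bit 31: corrected codeword = 1110011100111001010111100000011
Data bits at positions 3,5,6,7,9,10,11,12,13,14,15,17,18,19,20,21,22,23,24,25,26,27,28,29,30,31: 10110011100010111100000011

10110011100010111100000011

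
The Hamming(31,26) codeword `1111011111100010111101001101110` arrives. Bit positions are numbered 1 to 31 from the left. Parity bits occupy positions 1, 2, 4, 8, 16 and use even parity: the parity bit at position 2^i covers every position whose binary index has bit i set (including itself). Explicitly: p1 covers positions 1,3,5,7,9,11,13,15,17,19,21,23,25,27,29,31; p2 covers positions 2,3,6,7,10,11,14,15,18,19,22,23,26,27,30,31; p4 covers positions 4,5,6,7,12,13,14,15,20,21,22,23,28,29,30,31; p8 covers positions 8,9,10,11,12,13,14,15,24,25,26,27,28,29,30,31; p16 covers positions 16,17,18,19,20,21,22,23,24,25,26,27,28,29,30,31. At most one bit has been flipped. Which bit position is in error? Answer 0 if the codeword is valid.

4

s1: b1⊕b3⊕b5⊕b7⊕b9⊕b11⊕b13⊕b15⊕b17⊕b19⊕b21⊕b23⊕b25⊕b27⊕b29⊕b31 = 1⊕1⊕0⊕1⊕1⊕1⊕0⊕1⊕1⊕1⊕0⊕0⊕1⊕0⊕1⊕0 = 0
s2: b2⊕b3⊕b6⊕b7⊕b10⊕b11⊕b14⊕b15⊕b18⊕b19⊕b22⊕b23⊕b26⊕b27⊕b30⊕b31 = 1⊕1⊕1⊕1⊕1⊕1⊕0⊕1⊕1⊕1⊕1⊕0⊕1⊕0⊕1⊕0 = 0
s4: b4⊕b5⊕b6⊕b7⊕b12⊕b13⊕b14⊕b15⊕b20⊕b21⊕b22⊕b23⊕b28⊕b29⊕b30⊕b31 = 1⊕0⊕1⊕1⊕0⊕0⊕0⊕1⊕1⊕0⊕1⊕0⊕1⊕1⊕1⊕0 = 1
s8: b8⊕b9⊕b10⊕b11⊕b12⊕b13⊕b14⊕b15⊕b24⊕b25⊕b26⊕b27⊕b28⊕b29⊕b30⊕b31 = 1⊕1⊕1⊕1⊕0⊕0⊕0⊕1⊕0⊕1⊕1⊕0⊕1⊕1⊕1⊕0 = 0
s16: b16⊕b17⊕b18⊕b19⊕b20⊕b21⊕b22⊕b23⊕b24⊕b25⊕b26⊕b27⊕b28⊕b29⊕b30⊕b31 = 0⊕1⊕1⊕1⊕1⊕0⊕1⊕0⊕0⊕1⊕1⊕0⊕1⊕1⊕1⊕0 = 0
Syndrome (s16...s1) = 00100 → position 4.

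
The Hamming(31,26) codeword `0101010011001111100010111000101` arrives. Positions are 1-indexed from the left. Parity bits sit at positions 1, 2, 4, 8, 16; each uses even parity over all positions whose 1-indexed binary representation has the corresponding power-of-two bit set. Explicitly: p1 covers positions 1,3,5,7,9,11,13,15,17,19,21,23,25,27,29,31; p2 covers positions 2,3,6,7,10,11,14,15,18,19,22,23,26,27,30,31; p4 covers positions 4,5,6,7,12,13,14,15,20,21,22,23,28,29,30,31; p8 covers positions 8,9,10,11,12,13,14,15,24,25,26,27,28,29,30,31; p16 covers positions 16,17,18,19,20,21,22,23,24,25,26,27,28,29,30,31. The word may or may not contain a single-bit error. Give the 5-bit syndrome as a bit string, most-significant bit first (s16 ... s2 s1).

s1: b1⊕b3⊕b5⊕b7⊕b9⊕b11⊕b13⊕b15⊕b17⊕b19⊕b21⊕b23⊕b25⊕b27⊕b29⊕b31 = 0⊕0⊕0⊕0⊕1⊕0⊕1⊕1⊕1⊕0⊕1⊕1⊕1⊕0⊕1⊕1 = 1
s2: b2⊕b3⊕b6⊕b7⊕b10⊕b11⊕b14⊕b15⊕b18⊕b19⊕b22⊕b23⊕b26⊕b27⊕b30⊕b31 = 1⊕0⊕1⊕0⊕1⊕0⊕1⊕1⊕0⊕0⊕0⊕1⊕0⊕0⊕0⊕1 = 1
s4: b4⊕b5⊕b6⊕b7⊕b12⊕b13⊕b14⊕b15⊕b20⊕b21⊕b22⊕b23⊕b28⊕b29⊕b30⊕b31 = 1⊕0⊕1⊕0⊕0⊕1⊕1⊕1⊕0⊕1⊕0⊕1⊕0⊕1⊕0⊕1 = 1
s8: b8⊕b9⊕b10⊕b11⊕b12⊕b13⊕b14⊕b15⊕b24⊕b25⊕b26⊕b27⊕b28⊕b29⊕b30⊕b31 = 0⊕1⊕1⊕0⊕0⊕1⊕1⊕1⊕1⊕1⊕0⊕0⊕0⊕1⊕0⊕1 = 1
s16: b16⊕b17⊕b18⊕b19⊕b20⊕b21⊕b22⊕b23⊕b24⊕b25⊕b26⊕b27⊕b28⊕b29⊕b30⊕b31 = 1⊕1⊕0⊕0⊕0⊕1⊕0⊕1⊕1⊕1⊕0⊕0⊕0⊕1⊕0⊕1 = 0
Syndrome (s16...s1) = 01111 → position 15.

01111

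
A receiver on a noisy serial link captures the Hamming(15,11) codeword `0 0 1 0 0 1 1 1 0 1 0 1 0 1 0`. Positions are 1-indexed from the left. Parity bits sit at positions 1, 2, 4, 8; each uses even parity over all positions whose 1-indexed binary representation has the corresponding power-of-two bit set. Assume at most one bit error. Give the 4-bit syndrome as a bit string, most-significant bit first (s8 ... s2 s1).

s1: b1⊕b3⊕b5⊕b7⊕b9⊕b11⊕b13⊕b15 = 0⊕1⊕0⊕1⊕0⊕0⊕0⊕0 = 0
s2: b2⊕b3⊕b6⊕b7⊕b10⊕b11⊕b14⊕b15 = 0⊕1⊕1⊕1⊕1⊕0⊕1⊕0 = 1
s4: b4⊕b5⊕b6⊕b7⊕b12⊕b13⊕b14⊕b15 = 0⊕0⊕1⊕1⊕1⊕0⊕1⊕0 = 0
s8: b8⊕b9⊕b10⊕b11⊕b12⊕b13⊕b14⊕b15 = 1⊕0⊕1⊕0⊕1⊕0⊕1⊕0 = 0
Syndrome (s8...s1) = 0010 → position 2.

0010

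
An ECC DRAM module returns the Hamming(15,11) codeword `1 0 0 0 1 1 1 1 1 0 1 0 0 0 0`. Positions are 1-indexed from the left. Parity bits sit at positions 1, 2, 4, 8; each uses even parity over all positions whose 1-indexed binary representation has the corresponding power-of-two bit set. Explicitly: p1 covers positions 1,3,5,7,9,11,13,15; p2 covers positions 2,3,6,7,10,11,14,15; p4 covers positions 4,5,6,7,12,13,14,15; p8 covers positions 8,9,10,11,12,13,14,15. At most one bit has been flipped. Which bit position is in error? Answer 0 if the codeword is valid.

15

s1: b1⊕b3⊕b5⊕b7⊕b9⊕b11⊕b13⊕b15 = 1⊕0⊕1⊕1⊕1⊕1⊕0⊕0 = 1
s2: b2⊕b3⊕b6⊕b7⊕b10⊕b11⊕b14⊕b15 = 0⊕0⊕1⊕1⊕0⊕1⊕0⊕0 = 1
s4: b4⊕b5⊕b6⊕b7⊕b12⊕b13⊕b14⊕b15 = 0⊕1⊕1⊕1⊕0⊕0⊕0⊕0 = 1
s8: b8⊕b9⊕b10⊕b11⊕b12⊕b13⊕b14⊕b15 = 1⊕1⊕0⊕1⊕0⊕0⊕0⊕0 = 1
Syndrome (s8...s1) = 1111 → position 15.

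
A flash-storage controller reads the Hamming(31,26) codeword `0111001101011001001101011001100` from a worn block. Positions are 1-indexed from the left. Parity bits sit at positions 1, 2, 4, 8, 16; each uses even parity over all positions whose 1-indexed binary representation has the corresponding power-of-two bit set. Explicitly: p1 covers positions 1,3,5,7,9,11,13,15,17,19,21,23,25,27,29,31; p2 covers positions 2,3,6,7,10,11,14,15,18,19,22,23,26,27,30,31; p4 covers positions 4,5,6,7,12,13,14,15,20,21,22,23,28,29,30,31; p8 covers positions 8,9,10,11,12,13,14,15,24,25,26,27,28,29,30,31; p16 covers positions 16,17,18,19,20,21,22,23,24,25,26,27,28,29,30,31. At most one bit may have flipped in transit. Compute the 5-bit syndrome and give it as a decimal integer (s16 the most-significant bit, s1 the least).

0

s1: b1⊕b3⊕b5⊕b7⊕b9⊕b11⊕b13⊕b15⊕b17⊕b19⊕b21⊕b23⊕b25⊕b27⊕b29⊕b31 = 0⊕1⊕0⊕1⊕0⊕0⊕1⊕0⊕0⊕1⊕0⊕0⊕1⊕0⊕1⊕0 = 0
s2: b2⊕b3⊕b6⊕b7⊕b10⊕b11⊕b14⊕b15⊕b18⊕b19⊕b22⊕b23⊕b26⊕b27⊕b30⊕b31 = 1⊕1⊕0⊕1⊕1⊕0⊕0⊕0⊕0⊕1⊕1⊕0⊕0⊕0⊕0⊕0 = 0
s4: b4⊕b5⊕b6⊕b7⊕b12⊕b13⊕b14⊕b15⊕b20⊕b21⊕b22⊕b23⊕b28⊕b29⊕b30⊕b31 = 1⊕0⊕0⊕1⊕1⊕1⊕0⊕0⊕1⊕0⊕1⊕0⊕1⊕1⊕0⊕0 = 0
s8: b8⊕b9⊕b10⊕b11⊕b12⊕b13⊕b14⊕b15⊕b24⊕b25⊕b26⊕b27⊕b28⊕b29⊕b30⊕b31 = 1⊕0⊕1⊕0⊕1⊕1⊕0⊕0⊕1⊕1⊕0⊕0⊕1⊕1⊕0⊕0 = 0
s16: b16⊕b17⊕b18⊕b19⊕b20⊕b21⊕b22⊕b23⊕b24⊕b25⊕b26⊕b27⊕b28⊕b29⊕b30⊕b31 = 1⊕0⊕0⊕1⊕1⊕0⊕1⊕0⊕1⊕1⊕0⊕0⊕1⊕1⊕0⊕0 = 0
Syndrome (s16...s1) = 00000 → position 0 (no error).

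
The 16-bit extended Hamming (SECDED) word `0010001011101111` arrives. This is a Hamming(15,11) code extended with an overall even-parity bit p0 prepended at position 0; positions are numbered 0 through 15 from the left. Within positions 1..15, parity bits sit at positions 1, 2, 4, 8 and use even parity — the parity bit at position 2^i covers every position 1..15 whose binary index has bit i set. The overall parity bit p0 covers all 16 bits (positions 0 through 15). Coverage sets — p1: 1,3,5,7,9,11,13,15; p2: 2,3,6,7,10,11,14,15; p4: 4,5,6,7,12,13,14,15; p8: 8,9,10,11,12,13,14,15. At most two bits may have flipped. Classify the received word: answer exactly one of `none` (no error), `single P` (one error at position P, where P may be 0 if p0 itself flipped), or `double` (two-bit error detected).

single 15

s1: b1⊕b3⊕b5⊕b7⊕b9⊕b11⊕b13⊕b15 = 0⊕0⊕0⊕0⊕1⊕0⊕1⊕1 = 1
s2: b2⊕b3⊕b6⊕b7⊕b10⊕b11⊕b14⊕b15 = 1⊕0⊕1⊕0⊕1⊕0⊕1⊕1 = 1
s4: b4⊕b5⊕b6⊕b7⊕b12⊕b13⊕b14⊕b15 = 0⊕0⊕1⊕0⊕1⊕1⊕1⊕1 = 1
s8: b8⊕b9⊕b10⊕b11⊕b12⊕b13⊕b14⊕b15 = 1⊕1⊕1⊕0⊕1⊕1⊕1⊕1 = 1
Syndrome (s8...s1) = 1111 → position 15.
Overall parity (XOR of all 16 bits, including p0): 0⊕0⊕1⊕0⊕0⊕0⊕1⊕0⊕1⊕1⊕1⊕0⊕1⊕1⊕1⊕1 = 1
Overall=1, syndrome position=15 → single-bit error at position 15.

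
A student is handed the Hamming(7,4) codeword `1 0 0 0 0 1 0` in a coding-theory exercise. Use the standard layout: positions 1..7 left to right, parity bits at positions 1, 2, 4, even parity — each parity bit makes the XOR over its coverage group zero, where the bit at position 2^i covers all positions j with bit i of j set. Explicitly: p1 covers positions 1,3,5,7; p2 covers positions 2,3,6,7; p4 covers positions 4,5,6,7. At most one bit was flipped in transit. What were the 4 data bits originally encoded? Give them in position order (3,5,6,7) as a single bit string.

s1: b1⊕b3⊕b5⊕b7 = 1⊕0⊕0⊕0 = 1
s2: b2⊕b3⊕b6⊕b7 = 0⊕0⊕1⊕0 = 1
s4: b4⊕b5⊕b6⊕b7 = 0⊕0⊕1⊕0 = 1
Syndrome (s4...s1) = 111 → position 7.
Flip bit 7: corrected codeword = 1000011
Data bits at positions 3,5,6,7: 0011

0011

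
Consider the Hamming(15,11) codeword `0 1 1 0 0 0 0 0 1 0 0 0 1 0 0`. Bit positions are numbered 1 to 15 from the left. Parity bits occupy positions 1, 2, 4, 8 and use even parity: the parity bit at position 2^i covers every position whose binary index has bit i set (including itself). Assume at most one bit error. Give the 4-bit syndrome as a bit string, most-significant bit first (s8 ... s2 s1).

0101

s1: b1⊕b3⊕b5⊕b7⊕b9⊕b11⊕b13⊕b15 = 0⊕1⊕0⊕0⊕1⊕0⊕1⊕0 = 1
s2: b2⊕b3⊕b6⊕b7⊕b10⊕b11⊕b14⊕b15 = 1⊕1⊕0⊕0⊕0⊕0⊕0⊕0 = 0
s4: b4⊕b5⊕b6⊕b7⊕b12⊕b13⊕b14⊕b15 = 0⊕0⊕0⊕0⊕0⊕1⊕0⊕0 = 1
s8: b8⊕b9⊕b10⊕b11⊕b12⊕b13⊕b14⊕b15 = 0⊕1⊕0⊕0⊕0⊕1⊕0⊕0 = 0
Syndrome (s8...s1) = 0101 → position 5.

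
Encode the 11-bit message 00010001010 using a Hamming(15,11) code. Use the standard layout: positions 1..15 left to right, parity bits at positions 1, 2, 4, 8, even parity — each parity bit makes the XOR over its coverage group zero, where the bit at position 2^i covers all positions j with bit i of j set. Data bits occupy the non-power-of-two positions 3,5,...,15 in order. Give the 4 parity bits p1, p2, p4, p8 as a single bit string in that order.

1010

Place data bits at non-power-of-two positions: b3=0, b5=0, b6=0, b7=1, b9=0, b10=0, b11=0, b12=1, b13=0, b14=1, b15=0.
p1 = XOR of data positions {3,5,7,9,11,13,15} = 0⊕0⊕1⊕0⊕0⊕0⊕0 = 1
p2 = XOR of data positions {3,6,7,10,11,14,15} = 0⊕0⊕1⊕0⊕0⊕1⊕0 = 0
p4 = XOR of data positions {5,6,7,12,13,14,15} = 0⊕0⊕1⊕1⊕0⊕1⊕0 = 1
p8 = XOR of data positions {9,10,11,12,13,14,15} = 0⊕0⊕0⊕1⊕0⊕1⊕0 = 0
Parity bits p1,p2,p4,p8 = 1010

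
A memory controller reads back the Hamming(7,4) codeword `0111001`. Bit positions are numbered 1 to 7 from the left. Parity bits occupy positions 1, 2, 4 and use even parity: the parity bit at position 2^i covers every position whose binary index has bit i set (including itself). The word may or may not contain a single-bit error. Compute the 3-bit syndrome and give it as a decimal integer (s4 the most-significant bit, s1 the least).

s1: b1⊕b3⊕b5⊕b7 = 0⊕1⊕0⊕1 = 0
s2: b2⊕b3⊕b6⊕b7 = 1⊕1⊕0⊕1 = 1
s4: b4⊕b5⊕b6⊕b7 = 1⊕0⊕0⊕1 = 0
Syndrome (s4...s1) = 010 → position 2.

2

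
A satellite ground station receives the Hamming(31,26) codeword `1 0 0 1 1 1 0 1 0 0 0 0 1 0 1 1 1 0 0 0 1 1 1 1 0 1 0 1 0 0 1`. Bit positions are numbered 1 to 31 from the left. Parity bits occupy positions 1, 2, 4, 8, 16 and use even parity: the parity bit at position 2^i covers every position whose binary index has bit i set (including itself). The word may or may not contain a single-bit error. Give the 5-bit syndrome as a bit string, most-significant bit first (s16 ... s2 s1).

11000

s1: b1⊕b3⊕b5⊕b7⊕b9⊕b11⊕b13⊕b15⊕b17⊕b19⊕b21⊕b23⊕b25⊕b27⊕b29⊕b31 = 1⊕0⊕1⊕0⊕0⊕0⊕1⊕1⊕1⊕0⊕1⊕1⊕0⊕0⊕0⊕1 = 0
s2: b2⊕b3⊕b6⊕b7⊕b10⊕b11⊕b14⊕b15⊕b18⊕b19⊕b22⊕b23⊕b26⊕b27⊕b30⊕b31 = 0⊕0⊕1⊕0⊕0⊕0⊕0⊕1⊕0⊕0⊕1⊕1⊕1⊕0⊕0⊕1 = 0
s4: b4⊕b5⊕b6⊕b7⊕b12⊕b13⊕b14⊕b15⊕b20⊕b21⊕b22⊕b23⊕b28⊕b29⊕b30⊕b31 = 1⊕1⊕1⊕0⊕0⊕1⊕0⊕1⊕0⊕1⊕1⊕1⊕1⊕0⊕0⊕1 = 0
s8: b8⊕b9⊕b10⊕b11⊕b12⊕b13⊕b14⊕b15⊕b24⊕b25⊕b26⊕b27⊕b28⊕b29⊕b30⊕b31 = 1⊕0⊕0⊕0⊕0⊕1⊕0⊕1⊕1⊕0⊕1⊕0⊕1⊕0⊕0⊕1 = 1
s16: b16⊕b17⊕b18⊕b19⊕b20⊕b21⊕b22⊕b23⊕b24⊕b25⊕b26⊕b27⊕b28⊕b29⊕b30⊕b31 = 1⊕1⊕0⊕0⊕0⊕1⊕1⊕1⊕1⊕0⊕1⊕0⊕1⊕0⊕0⊕1 = 1
Syndrome (s16...s1) = 11000 → position 24.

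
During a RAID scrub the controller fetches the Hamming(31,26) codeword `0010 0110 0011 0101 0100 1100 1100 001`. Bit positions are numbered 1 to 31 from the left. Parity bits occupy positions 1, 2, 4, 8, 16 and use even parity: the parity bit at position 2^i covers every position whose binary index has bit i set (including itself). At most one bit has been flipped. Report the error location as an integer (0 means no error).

s1: b1⊕b3⊕b5⊕b7⊕b9⊕b11⊕b13⊕b15⊕b17⊕b19⊕b21⊕b23⊕b25⊕b27⊕b29⊕b31 = 0⊕1⊕0⊕1⊕0⊕1⊕0⊕0⊕0⊕0⊕1⊕0⊕1⊕0⊕0⊕1 = 0
s2: b2⊕b3⊕b6⊕b7⊕b10⊕b11⊕b14⊕b15⊕b18⊕b19⊕b22⊕b23⊕b26⊕b27⊕b30⊕b31 = 0⊕1⊕1⊕1⊕0⊕1⊕1⊕0⊕1⊕0⊕1⊕0⊕1⊕0⊕0⊕1 = 1
s4: b4⊕b5⊕b6⊕b7⊕b12⊕b13⊕b14⊕b15⊕b20⊕b21⊕b22⊕b23⊕b28⊕b29⊕b30⊕b31 = 0⊕0⊕1⊕1⊕1⊕0⊕1⊕0⊕0⊕1⊕1⊕0⊕0⊕0⊕0⊕1 = 1
s8: b8⊕b9⊕b10⊕b11⊕b12⊕b13⊕b14⊕b15⊕b24⊕b25⊕b26⊕b27⊕b28⊕b29⊕b30⊕b31 = 0⊕0⊕0⊕1⊕1⊕0⊕1⊕0⊕0⊕1⊕1⊕0⊕0⊕0⊕0⊕1 = 0
s16: b16⊕b17⊕b18⊕b19⊕b20⊕b21⊕b22⊕b23⊕b24⊕b25⊕b26⊕b27⊕b28⊕b29⊕b30⊕b31 = 1⊕0⊕1⊕0⊕0⊕1⊕1⊕0⊕0⊕1⊕1⊕0⊕0⊕0⊕0⊕1 = 1
Syndrome (s16...s1) = 10110 → position 22.

22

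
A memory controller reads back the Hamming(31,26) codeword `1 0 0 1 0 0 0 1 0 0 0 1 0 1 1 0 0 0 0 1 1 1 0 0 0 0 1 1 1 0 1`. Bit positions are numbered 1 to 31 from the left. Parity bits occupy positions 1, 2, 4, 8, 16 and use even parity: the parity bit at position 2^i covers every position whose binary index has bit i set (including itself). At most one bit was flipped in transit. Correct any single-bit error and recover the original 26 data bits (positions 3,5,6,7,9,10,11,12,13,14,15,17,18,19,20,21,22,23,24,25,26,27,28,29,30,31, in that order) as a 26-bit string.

s1: b1⊕b3⊕b5⊕b7⊕b9⊕b11⊕b13⊕b15⊕b17⊕b19⊕b21⊕b23⊕b25⊕b27⊕b29⊕b31 = 1⊕0⊕0⊕0⊕0⊕0⊕0⊕1⊕0⊕0⊕1⊕0⊕0⊕1⊕1⊕1 = 0
s2: b2⊕b3⊕b6⊕b7⊕b10⊕b11⊕b14⊕b15⊕b18⊕b19⊕b22⊕b23⊕b26⊕b27⊕b30⊕b31 = 0⊕0⊕0⊕0⊕0⊕0⊕1⊕1⊕0⊕0⊕1⊕0⊕0⊕1⊕0⊕1 = 1
s4: b4⊕b5⊕b6⊕b7⊕b12⊕b13⊕b14⊕b15⊕b20⊕b21⊕b22⊕b23⊕b28⊕b29⊕b30⊕b31 = 1⊕0⊕0⊕0⊕1⊕0⊕1⊕1⊕1⊕1⊕1⊕0⊕1⊕1⊕0⊕1 = 0
s8: b8⊕b9⊕b10⊕b11⊕b12⊕b13⊕b14⊕b15⊕b24⊕b25⊕b26⊕b27⊕b28⊕b29⊕b30⊕b31 = 1⊕0⊕0⊕0⊕1⊕0⊕1⊕1⊕0⊕0⊕0⊕1⊕1⊕1⊕0⊕1 = 0
s16: b16⊕b17⊕b18⊕b19⊕b20⊕b21⊕b22⊕b23⊕b24⊕b25⊕b26⊕b27⊕b28⊕b29⊕b30⊕b31 = 0⊕0⊕0⊕0⊕1⊕1⊕1⊕0⊕0⊕0⊕0⊕1⊕1⊕1⊕0⊕1 = 1
Syndrome (s16...s1) = 10010 → position 18.
Flip bit 18: corrected codeword = 1001000100010110010111000011101
Data bits at positions 3,5,6,7,9,10,11,12,13,14,15,17,18,19,20,21,22,23,24,25,26,27,28,29,30,31: 00000001011010111000011101

00000001011010111000011101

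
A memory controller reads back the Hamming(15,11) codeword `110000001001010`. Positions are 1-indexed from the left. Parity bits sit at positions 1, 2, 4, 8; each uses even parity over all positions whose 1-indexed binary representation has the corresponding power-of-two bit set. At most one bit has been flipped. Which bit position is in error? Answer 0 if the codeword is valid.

s1: b1⊕b3⊕b5⊕b7⊕b9⊕b11⊕b13⊕b15 = 1⊕0⊕0⊕0⊕1⊕0⊕0⊕0 = 0
s2: b2⊕b3⊕b6⊕b7⊕b10⊕b11⊕b14⊕b15 = 1⊕0⊕0⊕0⊕0⊕0⊕1⊕0 = 0
s4: b4⊕b5⊕b6⊕b7⊕b12⊕b13⊕b14⊕b15 = 0⊕0⊕0⊕0⊕1⊕0⊕1⊕0 = 0
s8: b8⊕b9⊕b10⊕b11⊕b12⊕b13⊕b14⊕b15 = 0⊕1⊕0⊕0⊕1⊕0⊕1⊕0 = 1
Syndrome (s8...s1) = 1000 → position 8.

8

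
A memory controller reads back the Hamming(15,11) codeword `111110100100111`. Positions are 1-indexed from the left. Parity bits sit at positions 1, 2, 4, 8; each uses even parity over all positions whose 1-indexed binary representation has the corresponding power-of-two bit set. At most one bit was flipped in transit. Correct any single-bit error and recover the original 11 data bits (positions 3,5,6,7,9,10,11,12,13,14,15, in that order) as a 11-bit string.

s1: b1⊕b3⊕b5⊕b7⊕b9⊕b11⊕b13⊕b15 = 1⊕1⊕1⊕1⊕0⊕0⊕1⊕1 = 0
s2: b2⊕b3⊕b6⊕b7⊕b10⊕b11⊕b14⊕b15 = 1⊕1⊕0⊕1⊕1⊕0⊕1⊕1 = 0
s4: b4⊕b5⊕b6⊕b7⊕b12⊕b13⊕b14⊕b15 = 1⊕1⊕0⊕1⊕0⊕1⊕1⊕1 = 0
s8: b8⊕b9⊕b10⊕b11⊕b12⊕b13⊕b14⊕b15 = 0⊕0⊕1⊕0⊕0⊕1⊕1⊕1 = 0
Syndrome (s8...s1) = 0000 → position 0 (no error).
No correction needed.
Data bits at positions 3,5,6,7,9,10,11,12,13,14,15: 11010100111

11010100111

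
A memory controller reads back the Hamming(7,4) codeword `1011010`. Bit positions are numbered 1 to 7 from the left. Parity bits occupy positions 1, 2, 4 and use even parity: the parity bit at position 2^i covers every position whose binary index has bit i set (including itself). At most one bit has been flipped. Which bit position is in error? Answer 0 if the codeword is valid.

0

s1: b1⊕b3⊕b5⊕b7 = 1⊕1⊕0⊕0 = 0
s2: b2⊕b3⊕b6⊕b7 = 0⊕1⊕1⊕0 = 0
s4: b4⊕b5⊕b6⊕b7 = 1⊕0⊕1⊕0 = 0
Syndrome (s4...s1) = 000 → position 0 (no error).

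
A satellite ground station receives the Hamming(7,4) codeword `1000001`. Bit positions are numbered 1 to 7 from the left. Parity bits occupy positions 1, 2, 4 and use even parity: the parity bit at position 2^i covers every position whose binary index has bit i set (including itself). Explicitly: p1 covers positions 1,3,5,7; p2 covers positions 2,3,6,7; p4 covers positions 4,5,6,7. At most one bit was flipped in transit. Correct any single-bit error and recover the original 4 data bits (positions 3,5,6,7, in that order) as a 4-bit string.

0011

s1: b1⊕b3⊕b5⊕b7 = 1⊕0⊕0⊕1 = 0
s2: b2⊕b3⊕b6⊕b7 = 0⊕0⊕0⊕1 = 1
s4: b4⊕b5⊕b6⊕b7 = 0⊕0⊕0⊕1 = 1
Syndrome (s4...s1) = 110 → position 6.
Flip bit 6: corrected codeword = 1000011
Data bits at positions 3,5,6,7: 0011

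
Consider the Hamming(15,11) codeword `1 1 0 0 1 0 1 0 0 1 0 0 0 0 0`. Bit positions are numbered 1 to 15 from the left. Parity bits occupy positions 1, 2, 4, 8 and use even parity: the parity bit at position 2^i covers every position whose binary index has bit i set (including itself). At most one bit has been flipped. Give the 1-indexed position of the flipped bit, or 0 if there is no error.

11

s1: b1⊕b3⊕b5⊕b7⊕b9⊕b11⊕b13⊕b15 = 1⊕0⊕1⊕1⊕0⊕0⊕0⊕0 = 1
s2: b2⊕b3⊕b6⊕b7⊕b10⊕b11⊕b14⊕b15 = 1⊕0⊕0⊕1⊕1⊕0⊕0⊕0 = 1
s4: b4⊕b5⊕b6⊕b7⊕b12⊕b13⊕b14⊕b15 = 0⊕1⊕0⊕1⊕0⊕0⊕0⊕0 = 0
s8: b8⊕b9⊕b10⊕b11⊕b12⊕b13⊕b14⊕b15 = 0⊕0⊕1⊕0⊕0⊕0⊕0⊕0 = 1
Syndrome (s8...s1) = 1011 → position 11.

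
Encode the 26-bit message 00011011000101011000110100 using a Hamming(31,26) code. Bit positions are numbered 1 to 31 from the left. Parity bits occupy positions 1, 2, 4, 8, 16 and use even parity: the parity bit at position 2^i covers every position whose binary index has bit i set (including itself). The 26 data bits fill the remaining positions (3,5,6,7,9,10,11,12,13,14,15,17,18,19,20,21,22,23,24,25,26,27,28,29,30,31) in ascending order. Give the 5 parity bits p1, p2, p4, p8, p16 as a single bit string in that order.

Place data bits at non-power-of-two positions: b3=0, b5=0, b6=0, b7=1, b9=1, b10=0, b11=1, b12=1, b13=0, b14=0, b15=0, b17=1, b18=0, b19=1, b20=0, b21=1, b22=1, b23=0, b24=0, b25=0, b26=1, b27=1, b28=0, b29=1, b30=0, b31=0.
p1 = XOR of data positions {3,5,7,9,11,13,15,17,19,21,23,25,27,29,31} = 0⊕0⊕1⊕1⊕1⊕0⊕0⊕1⊕1⊕1⊕0⊕0⊕1⊕1⊕0 = 0
p2 = XOR of data positions {3,6,7,10,11,14,15,18,19,22,23,26,27,30,31} = 0⊕0⊕1⊕0⊕1⊕0⊕0⊕0⊕1⊕1⊕0⊕1⊕1⊕0⊕0 = 0
p4 = XOR of data positions {5,6,7,12,13,14,15,20,21,22,23,28,29,30,31} = 0⊕0⊕1⊕1⊕0⊕0⊕0⊕0⊕1⊕1⊕0⊕0⊕1⊕0⊕0 = 1
p8 = XOR of data positions {9,10,11,12,13,14,15,24,25,26,27,28,29,30,31} = 1⊕0⊕1⊕1⊕0⊕0⊕0⊕0⊕0⊕1⊕1⊕0⊕1⊕0⊕0 = 0
p16 = XOR of data positions {17,18,19,20,21,22,23,24,25,26,27,28,29,30,31} = 1⊕0⊕1⊕0⊕1⊕1⊕0⊕0⊕0⊕1⊕1⊕0⊕1⊕0⊕0 = 1
Parity bits p1,p2,p4,p8,p16 = 00101

00101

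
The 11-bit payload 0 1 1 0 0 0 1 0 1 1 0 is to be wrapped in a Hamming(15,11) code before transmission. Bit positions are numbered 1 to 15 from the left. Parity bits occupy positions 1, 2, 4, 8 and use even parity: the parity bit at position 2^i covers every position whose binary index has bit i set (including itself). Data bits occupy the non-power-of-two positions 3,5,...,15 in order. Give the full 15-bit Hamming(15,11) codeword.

110011010010110

Place data bits at non-power-of-two positions: b3=0, b5=1, b6=1, b7=0, b9=0, b10=0, b11=1, b12=0, b13=1, b14=1, b15=0.
p1 = XOR of data positions {3,5,7,9,11,13,15} = 0⊕1⊕0⊕0⊕1⊕1⊕0 = 1
p2 = XOR of data positions {3,6,7,10,11,14,15} = 0⊕1⊕0⊕0⊕1⊕1⊕0 = 1
p4 = XOR of data positions {5,6,7,12,13,14,15} = 1⊕1⊕0⊕0⊕1⊕1⊕0 = 0
p8 = XOR of data positions {9,10,11,12,13,14,15} = 0⊕0⊕1⊕0⊕1⊕1⊕0 = 1
Codeword b1..b15 = 110011010010110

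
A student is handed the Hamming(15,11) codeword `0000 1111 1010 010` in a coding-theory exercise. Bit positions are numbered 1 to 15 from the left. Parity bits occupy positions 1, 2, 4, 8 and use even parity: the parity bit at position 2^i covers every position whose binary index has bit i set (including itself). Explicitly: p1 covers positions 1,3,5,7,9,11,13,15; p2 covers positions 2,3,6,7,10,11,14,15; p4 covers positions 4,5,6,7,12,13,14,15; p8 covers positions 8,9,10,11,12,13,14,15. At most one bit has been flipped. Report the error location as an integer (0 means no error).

s1: b1⊕b3⊕b5⊕b7⊕b9⊕b11⊕b13⊕b15 = 0⊕0⊕1⊕1⊕1⊕1⊕0⊕0 = 0
s2: b2⊕b3⊕b6⊕b7⊕b10⊕b11⊕b14⊕b15 = 0⊕0⊕1⊕1⊕0⊕1⊕1⊕0 = 0
s4: b4⊕b5⊕b6⊕b7⊕b12⊕b13⊕b14⊕b15 = 0⊕1⊕1⊕1⊕0⊕0⊕1⊕0 = 0
s8: b8⊕b9⊕b10⊕b11⊕b12⊕b13⊕b14⊕b15 = 1⊕1⊕0⊕1⊕0⊕0⊕1⊕0 = 0
Syndrome (s8...s1) = 0000 → position 0 (no error).

0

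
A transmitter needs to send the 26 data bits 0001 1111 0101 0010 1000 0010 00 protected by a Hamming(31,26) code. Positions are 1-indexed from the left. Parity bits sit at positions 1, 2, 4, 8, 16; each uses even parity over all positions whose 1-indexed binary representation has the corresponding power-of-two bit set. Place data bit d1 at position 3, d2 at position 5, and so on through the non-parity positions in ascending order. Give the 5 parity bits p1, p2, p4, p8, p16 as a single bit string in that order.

01000

Place data bits at non-power-of-two positions: b3=0, b5=0, b6=0, b7=1, b9=1, b10=1, b11=1, b12=1, b13=0, b14=1, b15=0, b17=1, b18=0, b19=0, b20=1, b21=0, b22=1, b23=0, b24=0, b25=0, b26=0, b27=0, b28=1, b29=0, b30=0, b31=0.
p1 = XOR of data positions {3,5,7,9,11,13,15,17,19,21,23,25,27,29,31} = 0⊕0⊕1⊕1⊕1⊕0⊕0⊕1⊕0⊕0⊕0⊕0⊕0⊕0⊕0 = 0
p2 = XOR of data positions {3,6,7,10,11,14,15,18,19,22,23,26,27,30,31} = 0⊕0⊕1⊕1⊕1⊕1⊕0⊕0⊕0⊕1⊕0⊕0⊕0⊕0⊕0 = 1
p4 = XOR of data positions {5,6,7,12,13,14,15,20,21,22,23,28,29,30,31} = 0⊕0⊕1⊕1⊕0⊕1⊕0⊕1⊕0⊕1⊕0⊕1⊕0⊕0⊕0 = 0
p8 = XOR of data positions {9,10,11,12,13,14,15,24,25,26,27,28,29,30,31} = 1⊕1⊕1⊕1⊕0⊕1⊕0⊕0⊕0⊕0⊕0⊕1⊕0⊕0⊕0 = 0
p16 = XOR of data positions {17,18,19,20,21,22,23,24,25,26,27,28,29,30,31} = 1⊕0⊕0⊕1⊕0⊕1⊕0⊕0⊕0⊕0⊕0⊕1⊕0⊕0⊕0 = 0
Parity bits p1,p2,p4,p8,p16 = 01000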